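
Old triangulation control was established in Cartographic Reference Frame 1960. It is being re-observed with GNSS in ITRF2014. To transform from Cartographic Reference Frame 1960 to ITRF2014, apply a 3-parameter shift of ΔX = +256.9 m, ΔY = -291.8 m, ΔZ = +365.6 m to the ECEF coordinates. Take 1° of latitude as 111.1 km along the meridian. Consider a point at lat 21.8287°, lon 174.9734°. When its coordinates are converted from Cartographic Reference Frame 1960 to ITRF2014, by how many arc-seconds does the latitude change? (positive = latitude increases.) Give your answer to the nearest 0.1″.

sin φ = 0.371833, cos φ = 0.928300, sin λ = 0.087618, cos λ = -0.996154.
North component: ΔN = −sin φ cos λ·ΔX − sin φ sin λ·ΔY + cos φ·ΔZ = −(0.371833)(-0.996154)(256.9) − (0.371833)(0.087618)(-291.8) + (0.928300)(365.6) = 444.05 m.
1° of latitude spans 111100 m, so Δφ = 444.05 / 111100 × 3600 = 14.389″.

Δφ = 14.4″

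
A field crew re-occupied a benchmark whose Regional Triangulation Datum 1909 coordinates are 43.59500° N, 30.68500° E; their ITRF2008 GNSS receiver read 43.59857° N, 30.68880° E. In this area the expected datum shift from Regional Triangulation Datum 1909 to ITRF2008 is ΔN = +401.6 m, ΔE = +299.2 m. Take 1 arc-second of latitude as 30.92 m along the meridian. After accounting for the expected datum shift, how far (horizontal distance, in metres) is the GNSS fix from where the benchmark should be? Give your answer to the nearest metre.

8 m

Observed coordinate differences: Δφ = +0.00357°, Δλ = +0.00380°.
Converting to metres (1° lat = 111312 m, cos φ = 0.724232): observed ΔN = 397.4 m, observed ΔE = 306.3 m.
Subtracting the expected shift leaves a residual of 397.4 − (401.6) = -4.2 m north and 306.3 − (299.2) = 7.1 m east.
Residual distance = √((-4.2)² + 7.1²) = 8.3 m.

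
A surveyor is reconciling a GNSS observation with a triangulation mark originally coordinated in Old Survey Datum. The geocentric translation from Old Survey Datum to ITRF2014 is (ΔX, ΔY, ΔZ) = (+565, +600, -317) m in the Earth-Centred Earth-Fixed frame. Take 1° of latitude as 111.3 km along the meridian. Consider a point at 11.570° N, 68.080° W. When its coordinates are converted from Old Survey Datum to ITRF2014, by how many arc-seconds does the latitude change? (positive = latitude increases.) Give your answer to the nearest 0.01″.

sin φ = 0.200565, cos φ = 0.979680, sin λ = -0.927706, cos λ = 0.373312.
North component: ΔN = −sin φ cos λ·ΔX − sin φ sin λ·ΔY + cos φ·ΔZ = −(0.200565)(0.373312)(565) − (0.200565)(-0.927706)(600) + (0.979680)(-317) = -241.22 m.
1° of latitude spans 111300 m, so Δφ = -241.22 / 111300 × 3600 = -7.802″.

Δφ = -7.80″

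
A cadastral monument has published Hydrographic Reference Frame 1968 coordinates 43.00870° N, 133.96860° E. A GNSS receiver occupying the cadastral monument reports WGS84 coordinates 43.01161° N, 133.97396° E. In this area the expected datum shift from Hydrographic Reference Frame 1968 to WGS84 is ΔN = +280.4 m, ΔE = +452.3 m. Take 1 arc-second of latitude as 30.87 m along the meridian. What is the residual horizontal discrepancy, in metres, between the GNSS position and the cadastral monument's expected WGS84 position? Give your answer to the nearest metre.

46 m

Observed coordinate differences: Δφ = +0.00291°, Δλ = +0.00536°.
Converting to metres (1° lat = 111132 m, cos φ = 0.731250): observed ΔN = 323.4 m, observed ΔE = 435.6 m.
Subtracting the expected shift leaves a residual of 323.4 − (280.4) = 43.0 m north and 435.6 − (452.3) = -16.7 m east.
Residual distance = √(43.0² + (-16.7)²) = 46.1 m.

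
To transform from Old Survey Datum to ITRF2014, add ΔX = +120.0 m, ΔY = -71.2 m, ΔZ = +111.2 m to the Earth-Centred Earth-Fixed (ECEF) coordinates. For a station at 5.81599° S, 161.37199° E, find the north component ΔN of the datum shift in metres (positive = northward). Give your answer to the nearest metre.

At φ = -5.81599°, λ = 161.37199°: sin φ = -0.101334, cos φ = 0.994852, sin λ = 0.319423, cos λ = -0.947612.
ΔN = −sin φ cos λ·ΔX − sin φ sin λ·ΔY + cos φ·ΔZ = −(-0.101334)(-0.947612)(120.0) − (-0.101334)(0.319423)(-71.2) + (0.994852)(111.2) = 96.80 m.

ΔN = 97 m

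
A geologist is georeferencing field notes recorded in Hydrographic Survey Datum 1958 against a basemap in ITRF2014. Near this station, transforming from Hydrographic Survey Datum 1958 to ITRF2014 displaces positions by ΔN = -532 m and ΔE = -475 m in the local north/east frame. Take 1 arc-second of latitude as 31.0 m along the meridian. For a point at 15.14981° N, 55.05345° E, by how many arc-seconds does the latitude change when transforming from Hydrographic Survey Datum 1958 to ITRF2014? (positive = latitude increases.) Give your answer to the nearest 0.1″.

Δφ = -17.2″

1″ of latitude = 31.00 m, so Δφ = -532.0 / 31.00 = -17.161″.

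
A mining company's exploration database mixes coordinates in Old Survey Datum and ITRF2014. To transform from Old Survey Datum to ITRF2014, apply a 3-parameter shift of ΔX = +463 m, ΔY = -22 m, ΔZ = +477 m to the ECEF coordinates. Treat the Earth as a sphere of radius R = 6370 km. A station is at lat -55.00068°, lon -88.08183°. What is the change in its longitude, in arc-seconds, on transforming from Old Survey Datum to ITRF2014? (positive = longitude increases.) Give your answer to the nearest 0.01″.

Δλ = 26.08″

sin φ = -0.819159, cos φ = 0.573567, sin λ = -0.999440, cos λ = 0.033472.
East component: ΔE = −sin λ·ΔX + cos λ·ΔY = −(-0.999440)(463) + (0.033472)(-22) = 462.00 m.
1° of latitude spans πR/180 = 111177 m; at latitude φ, 1° of longitude spans that × cos φ = 63767.7 m, so Δλ = 462.00 / 63767.7 × 3600 = 26.082″.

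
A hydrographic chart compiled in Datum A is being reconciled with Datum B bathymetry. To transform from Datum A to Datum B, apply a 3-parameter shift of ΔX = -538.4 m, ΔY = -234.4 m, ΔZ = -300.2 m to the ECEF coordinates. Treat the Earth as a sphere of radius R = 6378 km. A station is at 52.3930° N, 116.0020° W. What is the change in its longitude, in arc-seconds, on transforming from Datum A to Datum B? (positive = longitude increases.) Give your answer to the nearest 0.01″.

sin φ = 0.792215, cos φ = 0.610242, sin λ = -0.898779, cos λ = -0.438403.
East component: ΔE = −sin λ·ΔX + cos λ·ΔY = −(-0.898779)(-538.4) + (-0.438403)(-234.4) = -381.14 m.
1° of latitude spans πR/180 = 111317 m; at latitude φ, 1° of longitude spans that × cos φ = 67930.4 m, so Δλ = -381.14 / 67930.4 × 3600 = -20.199″.

Δλ = -20.20″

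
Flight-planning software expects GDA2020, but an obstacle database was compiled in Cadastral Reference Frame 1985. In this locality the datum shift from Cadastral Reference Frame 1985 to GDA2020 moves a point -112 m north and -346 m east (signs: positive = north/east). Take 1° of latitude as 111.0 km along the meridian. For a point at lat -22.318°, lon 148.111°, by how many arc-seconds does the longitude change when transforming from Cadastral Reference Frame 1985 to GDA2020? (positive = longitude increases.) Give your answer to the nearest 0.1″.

Δλ = -12.1″

At latitude -22.318°, cos φ = 0.925090.
1° of longitude at this latitude = 111.0 × cos φ = 102.69 km, so Δλ = -346.0 / 102685.0 = -0.0033695° = -12.130″.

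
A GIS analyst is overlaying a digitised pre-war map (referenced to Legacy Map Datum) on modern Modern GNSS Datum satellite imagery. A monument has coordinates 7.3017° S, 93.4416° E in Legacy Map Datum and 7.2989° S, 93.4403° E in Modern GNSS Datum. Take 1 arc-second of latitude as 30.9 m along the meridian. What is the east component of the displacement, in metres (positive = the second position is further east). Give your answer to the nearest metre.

ΔE = -143 m

Δφ = -7.2989° − -7.3017° = +0.0028°; Δλ = 93.4403° − 93.4416° = -0.0013°.
1° of latitude = 3600 × 30.90 = 111240 m.
ΔN = Δφ × 111240 = 311.5 m; ΔE = Δλ × 111240 × cos(-7.3017°) = -0.0013 × 111240 × 0.991891 = -143.4 m.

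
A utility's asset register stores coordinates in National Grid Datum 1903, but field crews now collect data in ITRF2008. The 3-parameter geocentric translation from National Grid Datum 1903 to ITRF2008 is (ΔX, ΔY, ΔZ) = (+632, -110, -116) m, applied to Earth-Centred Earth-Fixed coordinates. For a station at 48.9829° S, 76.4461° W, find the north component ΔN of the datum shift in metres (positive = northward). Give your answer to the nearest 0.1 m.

ΔN = 116.3 m

The local north axis is (−sin φ cos λ, −sin φ sin λ, cos φ), giving ΔN = 111.755 + 80.685 − 76.129 = 116.31 m.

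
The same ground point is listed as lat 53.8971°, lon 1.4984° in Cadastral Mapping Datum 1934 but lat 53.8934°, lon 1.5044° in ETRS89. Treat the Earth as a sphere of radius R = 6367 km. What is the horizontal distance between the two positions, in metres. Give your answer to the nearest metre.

569 m

Δφ = 53.8934° − 53.8971° = -0.0037°; Δλ = 1.5044° − 1.4984° = +0.0060°.
1° along a meridian = πR/180 = 111125 m.
ΔN = Δφ × 111125 = -411.2 m; ΔE = Δλ × 111125 × cos(53.8971°) = +0.0060 × 111125 × 0.589237 = 392.9 m.
Distance = √(ΔE² + ΔN²) = √(392.9² + (-411.2)²) = 568.7 m.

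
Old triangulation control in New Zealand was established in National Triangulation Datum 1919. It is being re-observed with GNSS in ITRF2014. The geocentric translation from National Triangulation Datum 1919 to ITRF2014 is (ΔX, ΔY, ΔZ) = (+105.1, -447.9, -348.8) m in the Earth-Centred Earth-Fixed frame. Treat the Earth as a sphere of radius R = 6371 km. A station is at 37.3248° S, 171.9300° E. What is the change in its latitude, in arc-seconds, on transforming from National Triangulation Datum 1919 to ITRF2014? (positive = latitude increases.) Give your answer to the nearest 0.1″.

sin φ = -0.606333, cos φ = 0.795211, sin λ = 0.140383, cos λ = -0.990097.
North component: ΔN = −sin φ cos λ·ΔX − sin φ sin λ·ΔY + cos φ·ΔZ = −(-0.606333)(-0.990097)(105.1) − (-0.606333)(0.140383)(-447.9) + (0.795211)(-348.8) = -378.59 m.
1° of latitude spans πR/180 = 111195 m, so Δφ = -378.59 / 111195 × 3600 = -12.257″.

Δφ = -12.3″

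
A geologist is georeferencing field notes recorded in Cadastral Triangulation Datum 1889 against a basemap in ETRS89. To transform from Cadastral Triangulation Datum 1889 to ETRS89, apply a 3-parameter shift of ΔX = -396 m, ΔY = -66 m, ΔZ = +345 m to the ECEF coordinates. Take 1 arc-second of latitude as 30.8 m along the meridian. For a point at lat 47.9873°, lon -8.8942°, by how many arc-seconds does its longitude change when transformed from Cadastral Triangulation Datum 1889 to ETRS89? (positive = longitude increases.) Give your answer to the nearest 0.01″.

sin φ = 0.742996, cos φ = 0.669295, sin λ = -0.154610, cos λ = 0.987976.
East component: ΔE = −sin λ·ΔX + cos λ·ΔY = −(-0.154610)(-396) + (0.987976)(-66) = -126.43 m.
1° of latitude spans 3600 × 30.80 = 110880 m; at latitude φ, 1° of longitude spans that × cos φ = 74211.5 m, so Δλ = -126.43 / 74211.5 × 3600 = -6.133″.

Δλ = -6.13″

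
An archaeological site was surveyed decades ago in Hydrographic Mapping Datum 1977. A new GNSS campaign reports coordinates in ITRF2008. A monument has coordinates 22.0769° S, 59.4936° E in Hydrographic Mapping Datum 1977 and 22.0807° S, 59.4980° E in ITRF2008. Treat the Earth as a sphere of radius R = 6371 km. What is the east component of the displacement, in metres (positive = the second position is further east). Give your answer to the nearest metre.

ΔE = 453 m

Δφ = -22.0807° − -22.0769° = -0.0038°; Δλ = 59.4980° − 59.4936° = +0.0044°.
1° along a meridian = πR/180 = 111195 m.
ΔN = Δφ × 111195 = -422.5 m; ΔE = Δλ × 111195 × cos(-22.0769°) = +0.0044 × 111195 × 0.926680 = 453.4 m.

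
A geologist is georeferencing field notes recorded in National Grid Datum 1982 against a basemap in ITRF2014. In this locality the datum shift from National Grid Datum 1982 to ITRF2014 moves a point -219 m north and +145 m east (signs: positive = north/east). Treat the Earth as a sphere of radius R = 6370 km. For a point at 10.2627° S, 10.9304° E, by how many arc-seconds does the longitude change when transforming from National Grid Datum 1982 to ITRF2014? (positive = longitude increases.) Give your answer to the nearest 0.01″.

Δλ = 4.77″

At latitude -10.2627°, cos φ = 0.984001.
One radian of longitude at latitude φ spans R cos φ, so Δλ = ΔE / (R cos φ) = 145.0 / (6370000 × 0.984001) = 2.3133e-05 rad = 4.772″.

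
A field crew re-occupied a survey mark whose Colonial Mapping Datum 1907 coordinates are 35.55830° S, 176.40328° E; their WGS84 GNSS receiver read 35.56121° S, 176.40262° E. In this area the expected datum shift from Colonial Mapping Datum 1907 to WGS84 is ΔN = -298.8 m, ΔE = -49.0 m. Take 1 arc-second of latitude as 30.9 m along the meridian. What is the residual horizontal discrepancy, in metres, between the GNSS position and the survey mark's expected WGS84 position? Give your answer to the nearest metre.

27 m

Observed coordinate differences: Δφ = -0.00291°, Δλ = -0.00066°.
Converting to metres (1° lat = 111240 m, cos φ = 0.813524): observed ΔN = -323.7 m, observed ΔE = -59.7 m.
Subtracting the expected shift leaves a residual of -323.7 − (-298.8) = -24.9 m north and -59.7 − (-49.0) = -10.7 m east.
Residual distance = √((-24.9)² + (-10.7)²) = 27.1 m.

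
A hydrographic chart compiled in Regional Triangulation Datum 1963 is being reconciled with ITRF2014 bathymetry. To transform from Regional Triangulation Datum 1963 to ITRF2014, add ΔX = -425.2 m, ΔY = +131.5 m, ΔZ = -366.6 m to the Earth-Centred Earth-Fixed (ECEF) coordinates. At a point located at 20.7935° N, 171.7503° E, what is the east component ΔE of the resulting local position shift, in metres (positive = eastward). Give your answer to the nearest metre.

ΔE = -69 m

At φ = 20.7935°, λ = 171.7503°: sin φ = 0.355001, cos φ = 0.934866, sin λ = 0.143487, cos λ = -0.989652.
ΔE = −sin λ·ΔX + cos λ·ΔY = −(0.143487)·(-425.2) + (-0.989652)·(131.5) = -69.13 m.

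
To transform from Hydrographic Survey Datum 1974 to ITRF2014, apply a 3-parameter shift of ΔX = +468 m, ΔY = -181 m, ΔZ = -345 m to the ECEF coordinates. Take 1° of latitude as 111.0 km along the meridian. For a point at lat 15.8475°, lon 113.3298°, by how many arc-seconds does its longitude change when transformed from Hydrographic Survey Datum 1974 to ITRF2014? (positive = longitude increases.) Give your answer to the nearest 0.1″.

sin φ = 0.273078, cos φ = 0.961992, sin λ = 0.918241, cos λ = -0.396023.
East component: ΔE = −sin λ·ΔX + cos λ·ΔY = −(0.918241)(468) + (-0.396023)(-181) = -358.06 m.
1° of latitude spans 111000 m; at latitude φ, 1° of longitude spans that × cos φ = 106781.1 m, so Δλ = -358.06 / 106781.1 × 3600 = -12.071″.

Δλ = -12.1″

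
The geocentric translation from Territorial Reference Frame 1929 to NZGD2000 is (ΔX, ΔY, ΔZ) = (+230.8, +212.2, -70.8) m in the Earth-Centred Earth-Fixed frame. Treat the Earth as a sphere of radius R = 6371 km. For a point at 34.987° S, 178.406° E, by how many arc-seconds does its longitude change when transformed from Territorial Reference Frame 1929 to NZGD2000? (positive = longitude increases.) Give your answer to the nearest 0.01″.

sin φ = -0.573391, cos φ = 0.819282, sin λ = 0.027817, cos λ = -0.999613.
East component: ΔE = −sin λ·ΔX + cos λ·ΔY = −(0.027817)(230.8) + (-0.999613)(212.2) = -218.54 m.
1° of latitude spans πR/180 = 111195 m; at latitude φ, 1° of longitude spans that × cos φ = 91100.0 m, so Δλ = -218.54 / 91100.0 × 3600 = -8.636″.

Δλ = -8.64″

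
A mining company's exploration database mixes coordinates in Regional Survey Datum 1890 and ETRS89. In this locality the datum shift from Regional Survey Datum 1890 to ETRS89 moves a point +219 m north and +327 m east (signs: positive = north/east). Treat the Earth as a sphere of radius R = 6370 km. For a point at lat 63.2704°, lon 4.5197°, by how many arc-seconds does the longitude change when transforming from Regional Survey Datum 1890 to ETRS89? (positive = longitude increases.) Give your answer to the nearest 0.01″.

Δλ = 23.54″

At latitude 63.2704°, cos φ = 0.449780.
One radian of longitude at latitude φ spans R cos φ, so Δλ = ΔE / (R cos φ) = 327.0 / (6370000 × 0.449780) = 1.1413e-04 rad = 23.541″.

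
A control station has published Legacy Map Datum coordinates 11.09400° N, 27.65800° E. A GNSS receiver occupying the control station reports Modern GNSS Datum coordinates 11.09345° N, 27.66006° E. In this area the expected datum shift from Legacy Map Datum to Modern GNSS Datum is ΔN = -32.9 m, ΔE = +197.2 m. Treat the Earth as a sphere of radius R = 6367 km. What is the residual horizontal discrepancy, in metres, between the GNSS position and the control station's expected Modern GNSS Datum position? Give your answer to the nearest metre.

39 m

Observed coordinate differences: Δφ = -0.00055°, Δλ = +0.00206°.
Converting to metres (1° lat = 111125 m, cos φ = 0.981313): observed ΔN = -61.1 m, observed ΔE = 224.6 m.
Subtracting the expected shift leaves a residual of -61.1 − (-32.9) = -28.2 m north and 224.6 − (197.2) = 27.4 m east.
Residual distance = √((-28.2)² + 27.4²) = 39.4 m.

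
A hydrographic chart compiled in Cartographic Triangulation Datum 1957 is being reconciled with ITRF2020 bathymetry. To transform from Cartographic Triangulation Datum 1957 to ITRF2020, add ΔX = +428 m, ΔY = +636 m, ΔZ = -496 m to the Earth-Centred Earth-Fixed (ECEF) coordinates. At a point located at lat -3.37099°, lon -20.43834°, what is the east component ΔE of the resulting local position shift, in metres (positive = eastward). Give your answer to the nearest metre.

ΔE = 745 m

The local east axis at (φ, λ) is (−sin λ, cos λ, 0), so ΔE = −sin(-20.43834°)·428 + cos(-20.43834°)·636 = 745.42 m.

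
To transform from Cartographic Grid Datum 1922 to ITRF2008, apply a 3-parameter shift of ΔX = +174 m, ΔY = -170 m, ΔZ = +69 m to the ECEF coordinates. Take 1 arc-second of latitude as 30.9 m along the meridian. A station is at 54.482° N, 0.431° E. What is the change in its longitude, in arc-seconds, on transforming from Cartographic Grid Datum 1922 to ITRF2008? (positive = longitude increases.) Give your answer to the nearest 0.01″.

sin φ = 0.813933, cos φ = 0.580959, sin λ = 0.007522, cos λ = 0.999972.
East component: ΔE = −sin λ·ΔX + cos λ·ΔY = −(0.007522)(174) + (0.999972)(-170) = -171.30 m.
1° of latitude spans 3600 × 30.90 = 111240 m; at latitude φ, 1° of longitude spans that × cos φ = 64625.8 m, so Δλ = -171.30 / 64625.8 × 3600 = -9.543″.

Δλ = -9.54″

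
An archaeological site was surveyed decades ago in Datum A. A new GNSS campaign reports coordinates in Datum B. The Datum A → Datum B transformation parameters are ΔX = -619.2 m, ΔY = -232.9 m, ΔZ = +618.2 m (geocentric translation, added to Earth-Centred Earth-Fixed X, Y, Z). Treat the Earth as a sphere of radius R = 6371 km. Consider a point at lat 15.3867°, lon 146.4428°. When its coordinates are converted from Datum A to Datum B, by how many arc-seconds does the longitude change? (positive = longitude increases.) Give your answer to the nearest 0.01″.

Δλ = 18.01″

sin φ = 0.265332, cos φ = 0.964157, sin λ = 0.552769, cos λ = -0.833334.
East component: ΔE = −sin λ·ΔX + cos λ·ΔY = −(0.552769)(-619.2) + (-0.833334)(-232.9) = 536.36 m.
1° of latitude spans πR/180 = 111195 m; at latitude φ, 1° of longitude spans that × cos φ = 107209.4 m, so Δλ = 536.36 / 107209.4 × 3600 = 18.010″.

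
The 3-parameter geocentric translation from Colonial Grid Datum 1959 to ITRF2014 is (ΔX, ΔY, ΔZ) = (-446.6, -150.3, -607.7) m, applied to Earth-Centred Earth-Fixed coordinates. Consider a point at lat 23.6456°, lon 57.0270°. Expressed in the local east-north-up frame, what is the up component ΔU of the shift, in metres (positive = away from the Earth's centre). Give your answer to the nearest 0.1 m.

The local up (radial) axis is (cos φ cos λ, cos φ sin λ, sin φ), giving ΔU = -222.653 − 115.505 − 243.735 = -581.89 m.

ΔU = -581.9 m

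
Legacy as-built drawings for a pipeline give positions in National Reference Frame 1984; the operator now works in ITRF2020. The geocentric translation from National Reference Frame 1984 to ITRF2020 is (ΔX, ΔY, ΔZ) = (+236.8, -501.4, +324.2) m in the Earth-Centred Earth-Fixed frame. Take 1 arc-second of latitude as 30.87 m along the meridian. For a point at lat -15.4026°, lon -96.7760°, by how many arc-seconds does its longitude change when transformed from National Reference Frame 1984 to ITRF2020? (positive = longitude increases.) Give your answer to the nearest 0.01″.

sin φ = -0.265600, cos φ = 0.964083, sin λ = -0.993015, cos λ = -0.117988.
East component: ΔE = −sin λ·ΔX + cos λ·ΔY = −(-0.993015)(236.8) + (-0.117988)(-501.4) = 294.31 m.
1° of latitude spans 3600 × 30.87 = 111132 m; at latitude φ, 1° of longitude spans that × cos φ = 107140.5 m, so Δλ = 294.31 / 107140.5 × 3600 = 9.889″.

Δλ = 9.89″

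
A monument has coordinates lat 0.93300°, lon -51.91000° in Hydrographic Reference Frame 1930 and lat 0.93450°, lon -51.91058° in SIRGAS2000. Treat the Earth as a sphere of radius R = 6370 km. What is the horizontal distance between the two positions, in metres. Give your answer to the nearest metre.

Δφ = 0.93450° − 0.93300° = +0.00150°; Δλ = -51.91058° − -51.91000° = -0.00058°.
1° along a meridian = πR/180 = 111177 m.
ΔN = Δφ × 111177 = 166.8 m; ΔE = Δλ × 111177 × cos(0.93300°) = -0.00058 × 111177 × 0.999867 = -64.5 m.
Distance = √(ΔE² + ΔN²) = √((-64.5)² + 166.8²) = 178.8 m.

179 m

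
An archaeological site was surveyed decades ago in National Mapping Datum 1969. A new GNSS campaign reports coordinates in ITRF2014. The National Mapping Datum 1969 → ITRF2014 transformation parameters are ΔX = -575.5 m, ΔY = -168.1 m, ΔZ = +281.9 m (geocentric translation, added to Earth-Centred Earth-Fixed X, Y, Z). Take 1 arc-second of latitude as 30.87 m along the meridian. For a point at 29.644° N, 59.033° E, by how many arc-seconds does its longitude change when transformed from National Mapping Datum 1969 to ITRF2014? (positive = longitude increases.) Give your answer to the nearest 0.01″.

Δλ = 15.17″

sin φ = 0.494609, cos φ = 0.869115, sin λ = 0.857464, cos λ = 0.514544.
East component: ΔE = −sin λ·ΔX + cos λ·ΔY = −(0.857464)(-575.5) + (0.514544)(-168.1) = 406.98 m.
1° of latitude spans 3600 × 30.87 = 111132 m; at latitude φ, 1° of longitude spans that × cos φ = 96586.5 m, so Δλ = 406.98 / 96586.5 × 3600 = 15.169″.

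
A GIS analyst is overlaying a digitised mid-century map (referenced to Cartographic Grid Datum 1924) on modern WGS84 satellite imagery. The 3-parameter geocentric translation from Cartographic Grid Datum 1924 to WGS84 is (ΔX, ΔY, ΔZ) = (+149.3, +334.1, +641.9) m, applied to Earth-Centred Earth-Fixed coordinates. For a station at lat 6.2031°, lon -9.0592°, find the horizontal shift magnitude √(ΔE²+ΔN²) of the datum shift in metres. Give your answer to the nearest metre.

At φ = 6.2031°, λ = -9.0592°: sin φ = 0.108053, cos φ = 0.994145, sin λ = -0.157455, cos λ = 0.987526.
ΔE = −sin λ·ΔX + cos λ·ΔY = −(-0.157455)·(149.3) + (0.987526)·(334.1) = 353.44 m.
ΔN = −sin φ cos λ·ΔX − sin φ sin λ·ΔY + cos φ·ΔZ = −(0.108053)(0.987526)(149.3) − (0.108053)(-0.157455)(334.1) + (0.994145)(641.9) = 627.89 m.
Horizontal magnitude = √(ΔE² + ΔN²) = √(353.44² + 627.89²) = 720.54 m.

721 m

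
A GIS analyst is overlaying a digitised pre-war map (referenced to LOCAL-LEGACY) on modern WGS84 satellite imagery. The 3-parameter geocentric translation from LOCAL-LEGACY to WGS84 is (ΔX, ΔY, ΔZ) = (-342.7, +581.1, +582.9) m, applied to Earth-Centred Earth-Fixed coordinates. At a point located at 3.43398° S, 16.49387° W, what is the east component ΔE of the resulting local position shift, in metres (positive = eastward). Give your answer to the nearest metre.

ΔE = 460 m

At φ = -3.43398°, λ = -16.49387°: sin φ = -0.059898, cos φ = 0.998204, sin λ = -0.283913, cos λ = 0.958850.
ΔE = −sin λ·ΔX + cos λ·ΔY = −(-0.283913)·(-342.7) + (0.958850)·(581.1) = 459.89 m.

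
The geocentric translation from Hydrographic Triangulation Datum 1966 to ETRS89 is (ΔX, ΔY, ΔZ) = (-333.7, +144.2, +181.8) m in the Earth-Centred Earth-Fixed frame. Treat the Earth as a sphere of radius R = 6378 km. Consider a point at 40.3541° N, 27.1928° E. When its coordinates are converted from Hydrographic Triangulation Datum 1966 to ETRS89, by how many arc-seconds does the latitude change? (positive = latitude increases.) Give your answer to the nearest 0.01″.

sin φ = 0.647510, cos φ = 0.762057, sin λ = 0.456986, cos λ = 0.889474.
North component: ΔN = −sin φ cos λ·ΔX − sin φ sin λ·ΔY + cos φ·ΔZ = −(0.647510)(0.889474)(-333.7) − (0.647510)(0.456986)(144.2) + (0.762057)(181.8) = 288.06 m.
1° of latitude spans πR/180 = 111317 m, so Δφ = 288.06 / 111317 × 3600 = 9.316″.

Δφ = 9.32″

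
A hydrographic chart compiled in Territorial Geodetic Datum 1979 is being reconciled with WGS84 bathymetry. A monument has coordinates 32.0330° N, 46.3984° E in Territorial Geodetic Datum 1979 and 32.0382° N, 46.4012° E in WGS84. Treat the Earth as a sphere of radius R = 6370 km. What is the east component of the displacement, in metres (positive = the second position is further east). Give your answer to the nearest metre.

ΔE = 264 m

Δφ = 32.0382° − 32.0330° = +0.0052°; Δλ = 46.4012° − 46.3984° = +0.0028°.
1° along a meridian = πR/180 = 111177 m.
ΔN = Δφ × 111177 = 578.1 m; ΔE = Δλ × 111177 × cos(32.0330°) = +0.0028 × 111177 × 0.847743 = 263.9 m.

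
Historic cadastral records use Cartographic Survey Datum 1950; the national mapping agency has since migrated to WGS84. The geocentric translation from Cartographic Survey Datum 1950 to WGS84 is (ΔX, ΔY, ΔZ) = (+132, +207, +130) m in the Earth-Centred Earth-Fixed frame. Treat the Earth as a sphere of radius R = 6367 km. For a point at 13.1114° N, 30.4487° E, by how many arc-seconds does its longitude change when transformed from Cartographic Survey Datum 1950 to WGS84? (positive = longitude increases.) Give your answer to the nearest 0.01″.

Δλ = 3.71″

sin φ = 0.226845, cos φ = 0.973931, sin λ = 0.506767, cos λ = 0.862083.
East component: ΔE = −sin λ·ΔX + cos λ·ΔY = −(0.506767)(132) + (0.862083)(207) = 111.56 m.
1° of latitude spans πR/180 = 111125 m; at latitude φ, 1° of longitude spans that × cos φ = 108228.2 m, so Δλ = 111.56 / 108228.2 × 3600 = 3.711″.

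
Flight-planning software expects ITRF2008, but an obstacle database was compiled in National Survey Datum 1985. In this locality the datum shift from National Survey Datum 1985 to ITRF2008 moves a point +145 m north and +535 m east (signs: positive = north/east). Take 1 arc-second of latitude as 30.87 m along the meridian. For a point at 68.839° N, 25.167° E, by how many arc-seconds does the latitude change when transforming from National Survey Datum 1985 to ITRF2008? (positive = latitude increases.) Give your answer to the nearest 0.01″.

Δφ = 4.70″

1″ of latitude = 30.87 m, so Δφ = 145.0 / 30.87 = 4.697″.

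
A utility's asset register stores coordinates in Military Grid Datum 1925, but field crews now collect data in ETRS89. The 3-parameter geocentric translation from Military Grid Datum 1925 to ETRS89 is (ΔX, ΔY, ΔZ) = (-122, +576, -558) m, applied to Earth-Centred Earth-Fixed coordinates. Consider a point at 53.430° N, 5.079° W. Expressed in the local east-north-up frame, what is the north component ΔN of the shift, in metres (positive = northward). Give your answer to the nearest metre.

ΔN = -194 m

The local north axis is (−sin φ cos λ, −sin φ sin λ, cos φ), giving ΔN = 97.597 + 40.954 − 332.459 = -193.91 m.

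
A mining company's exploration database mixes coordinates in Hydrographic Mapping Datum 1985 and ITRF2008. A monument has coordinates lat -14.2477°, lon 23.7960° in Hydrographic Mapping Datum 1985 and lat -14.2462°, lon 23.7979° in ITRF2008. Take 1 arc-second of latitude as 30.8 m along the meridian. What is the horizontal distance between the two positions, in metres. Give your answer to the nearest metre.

Δφ = -14.2462° − -14.2477° = +0.0015°; Δλ = 23.7979° − 23.7960° = +0.0019°.
1° of latitude = 3600 × 30.80 = 110880 m.
ΔN = Δφ × 110880 = 166.3 m; ΔE = Δλ × 110880 × cos(-14.2477°) = +0.0019 × 110880 × 0.969241 = 204.2 m.
Distance = √(ΔE² + ΔN²) = √(204.2² + 166.3²) = 263.4 m.

263 m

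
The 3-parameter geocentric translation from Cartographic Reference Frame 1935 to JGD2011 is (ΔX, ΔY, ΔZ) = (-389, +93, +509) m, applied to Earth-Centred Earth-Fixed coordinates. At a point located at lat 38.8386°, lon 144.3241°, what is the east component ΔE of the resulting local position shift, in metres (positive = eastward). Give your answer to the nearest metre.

The local east axis at (φ, λ) is (−sin λ, cos λ, 0), so ΔE = −sin(144.3241°)·(-389) + cos(144.3241°)·93 = 151.32 m.

ΔE = 151 m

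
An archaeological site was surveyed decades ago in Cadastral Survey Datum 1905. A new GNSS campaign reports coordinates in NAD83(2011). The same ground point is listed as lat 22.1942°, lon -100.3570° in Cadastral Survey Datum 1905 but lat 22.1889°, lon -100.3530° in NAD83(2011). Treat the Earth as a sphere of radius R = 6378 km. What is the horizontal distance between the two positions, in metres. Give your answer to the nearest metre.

720 m

Δφ = 22.1889° − 22.1942° = -0.0053°; Δλ = -100.3530° − -100.3570° = +0.0040°.
1° along a meridian = πR/180 = 111317 m.
ΔN = Δφ × 111317 = -590.0 m; ΔE = Δλ × 111317 × cos(22.1942°) = +0.0040 × 111317 × 0.925909 = 412.3 m.
Distance = √(ΔE² + ΔN²) = √(412.3² + (-590.0)²) = 719.8 m.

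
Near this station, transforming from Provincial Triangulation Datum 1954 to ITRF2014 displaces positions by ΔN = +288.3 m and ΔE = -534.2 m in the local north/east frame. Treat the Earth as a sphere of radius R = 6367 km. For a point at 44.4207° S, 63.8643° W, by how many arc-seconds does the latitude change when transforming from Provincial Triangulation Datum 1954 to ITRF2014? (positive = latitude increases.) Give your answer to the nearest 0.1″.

On a sphere of radius R, 1 rad of latitude = R, so Δφ = ΔN / R = 288.3 / 6367000 = 4.5280e-05 rad = 9.340″.

Δφ = 9.3″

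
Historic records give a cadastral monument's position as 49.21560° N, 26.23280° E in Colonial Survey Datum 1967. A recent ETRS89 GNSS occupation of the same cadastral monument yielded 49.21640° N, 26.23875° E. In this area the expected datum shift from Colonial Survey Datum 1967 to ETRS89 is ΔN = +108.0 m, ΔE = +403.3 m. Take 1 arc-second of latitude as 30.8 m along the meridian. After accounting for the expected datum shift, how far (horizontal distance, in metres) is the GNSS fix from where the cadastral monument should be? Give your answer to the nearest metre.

Observed coordinate differences: Δφ = +0.00080°, Δλ = +0.00595°.
Converting to metres (1° lat = 110880 m, cos φ = 0.653214): observed ΔN = 88.7 m, observed ΔE = 430.9 m.
Subtracting the expected shift leaves a residual of 88.7 − (108.0) = -19.3 m north and 430.9 − (403.3) = 27.6 m east.
Residual distance = √((-19.3)² + 27.6²) = 33.7 m.

34 m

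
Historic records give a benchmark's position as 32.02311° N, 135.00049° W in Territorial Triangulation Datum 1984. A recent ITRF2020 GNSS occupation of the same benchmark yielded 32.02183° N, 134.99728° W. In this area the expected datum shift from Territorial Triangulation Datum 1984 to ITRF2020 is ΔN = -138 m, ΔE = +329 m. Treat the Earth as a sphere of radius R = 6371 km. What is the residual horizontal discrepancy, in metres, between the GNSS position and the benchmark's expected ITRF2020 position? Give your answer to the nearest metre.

27 m

Observed coordinate differences: Δφ = -0.00128°, Δλ = +0.00321°.
Converting to metres (1° lat = 111195 m, cos φ = 0.847834): observed ΔN = -142.3 m, observed ΔE = 302.6 m.
Subtracting the expected shift leaves a residual of -142.3 − (-138) = -4.3 m north and 302.6 − (329) = -26.4 m east.
Residual distance = √((-4.3)² + (-26.4)²) = 26.7 m.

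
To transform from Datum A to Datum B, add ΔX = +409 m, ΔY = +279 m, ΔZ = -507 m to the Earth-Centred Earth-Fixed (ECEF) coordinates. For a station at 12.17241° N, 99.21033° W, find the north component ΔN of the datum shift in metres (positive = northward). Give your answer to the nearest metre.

At φ = 12.17241°, λ = -99.21033°: sin φ = 0.210854, cos φ = 0.977518, sin λ = -0.987107, cos λ = -0.160059.
ΔN = −sin φ cos λ·ΔX − sin φ sin λ·ΔY + cos φ·ΔZ = −(0.210854)(-0.160059)(409) − (0.210854)(-0.987107)(279) + (0.977518)(-507) = -423.73 m.

ΔN = -424 m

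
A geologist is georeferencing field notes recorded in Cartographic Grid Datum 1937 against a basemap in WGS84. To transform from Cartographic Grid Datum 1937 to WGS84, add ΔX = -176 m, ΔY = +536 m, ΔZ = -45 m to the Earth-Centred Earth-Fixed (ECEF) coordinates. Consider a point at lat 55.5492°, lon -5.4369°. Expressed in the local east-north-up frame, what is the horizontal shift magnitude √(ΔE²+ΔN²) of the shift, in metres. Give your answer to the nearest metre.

541 m

The local east axis at (φ, λ) is (−sin λ, cos λ, 0), so ΔE = −sin(-5.4369°)·(-176) + cos(-5.4369°)·536 = 516.91 m.
The local north axis is (−sin φ cos λ, −sin φ sin λ, cos φ), giving ΔN = 144.479 + 41.879 − 25.456 = 160.90 m.
Horizontal magnitude = √(ΔE² + ΔN²) = √(516.91² + 160.90²) = 541.38 m.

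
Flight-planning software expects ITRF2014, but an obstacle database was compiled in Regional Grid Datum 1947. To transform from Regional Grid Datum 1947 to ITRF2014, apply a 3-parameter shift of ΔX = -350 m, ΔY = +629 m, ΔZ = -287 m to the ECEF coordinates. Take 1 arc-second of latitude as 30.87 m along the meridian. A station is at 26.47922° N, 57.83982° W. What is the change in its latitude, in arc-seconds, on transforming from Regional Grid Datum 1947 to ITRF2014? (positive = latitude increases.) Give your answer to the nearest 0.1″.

sin φ = 0.445873, cos φ = 0.895096, sin λ = -0.846563, cos λ = 0.532288.
North component: ΔN = −sin φ cos λ·ΔX − sin φ sin λ·ΔY + cos φ·ΔZ = −(0.445873)(0.532288)(-350) − (0.445873)(-0.846563)(629) + (0.895096)(-287) = 63.60 m.
1° of latitude spans 3600 × 30.87 = 111132 m, so Δφ = 63.60 / 111132 × 3600 = 2.060″.

Δφ = 2.1″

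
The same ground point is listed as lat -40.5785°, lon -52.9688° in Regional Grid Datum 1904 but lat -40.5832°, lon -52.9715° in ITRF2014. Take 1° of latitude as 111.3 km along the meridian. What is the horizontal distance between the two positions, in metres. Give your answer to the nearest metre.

Δφ = -40.5832° − -40.5785° = -0.0047°; Δλ = -52.9715° − -52.9688° = -0.0027°.
ΔN = Δφ × 111300 = -523.1 m; ΔE = Δλ × 111300 × cos(-40.5785°) = -0.0027 × 111300 × 0.759515 = -228.2 m.
Distance = √(ΔE² + ΔN²) = √((-228.2)² + (-523.1)²) = 570.7 m.

571 m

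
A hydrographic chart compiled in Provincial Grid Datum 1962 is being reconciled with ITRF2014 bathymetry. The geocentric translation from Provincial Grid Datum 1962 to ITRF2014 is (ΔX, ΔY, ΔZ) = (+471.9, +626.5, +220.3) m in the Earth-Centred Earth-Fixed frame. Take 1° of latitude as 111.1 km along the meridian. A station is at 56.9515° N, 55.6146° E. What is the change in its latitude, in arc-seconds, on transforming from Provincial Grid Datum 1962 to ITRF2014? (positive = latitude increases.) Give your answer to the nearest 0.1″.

Δφ = -17.4″

sin φ = 0.838209, cos φ = 0.545349, sin λ = 0.825257, cos λ = 0.564757.
North component: ΔN = −sin φ cos λ·ΔX − sin φ sin λ·ΔY + cos φ·ΔZ = −(0.838209)(0.564757)(471.9) − (0.838209)(0.825257)(626.5) + (0.545349)(220.3) = -536.62 m.
1° of latitude spans 111100 m, so Δφ = -536.62 / 111100 × 3600 = -17.388″.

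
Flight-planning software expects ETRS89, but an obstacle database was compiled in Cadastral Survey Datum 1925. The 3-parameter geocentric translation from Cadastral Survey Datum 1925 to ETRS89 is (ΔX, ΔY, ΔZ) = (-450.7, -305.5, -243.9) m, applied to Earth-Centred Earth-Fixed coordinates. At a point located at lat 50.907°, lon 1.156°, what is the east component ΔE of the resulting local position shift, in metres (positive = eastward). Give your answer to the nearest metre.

The local east axis at (φ, λ) is (−sin λ, cos λ, 0), so ΔE = −sin(1.156°)·(-450.7) + cos(1.156°)·(-305.5) = -296.35 m.

ΔE = -296 m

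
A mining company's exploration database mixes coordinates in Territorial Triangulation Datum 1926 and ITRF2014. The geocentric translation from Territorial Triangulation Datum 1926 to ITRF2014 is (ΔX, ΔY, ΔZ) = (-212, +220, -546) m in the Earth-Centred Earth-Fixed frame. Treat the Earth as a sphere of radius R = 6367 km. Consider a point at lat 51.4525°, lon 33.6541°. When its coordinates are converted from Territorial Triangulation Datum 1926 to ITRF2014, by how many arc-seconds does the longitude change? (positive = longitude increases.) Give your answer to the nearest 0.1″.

sin φ = 0.782092, cos φ = 0.623163, sin λ = 0.554178, cos λ = 0.832398.
East component: ΔE = −sin λ·ΔX + cos λ·ΔY = −(0.554178)(-212) + (0.832398)(220) = 300.61 m.
1° of latitude spans πR/180 = 111125 m; at latitude φ, 1° of longitude spans that × cos φ = 69249.1 m, so Δλ = 300.61 / 69249.1 × 3600 = 15.628″.

Δλ = 15.6″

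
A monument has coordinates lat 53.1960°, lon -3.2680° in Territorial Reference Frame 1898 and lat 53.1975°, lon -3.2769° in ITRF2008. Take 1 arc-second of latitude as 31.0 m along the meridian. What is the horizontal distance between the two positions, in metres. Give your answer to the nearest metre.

618 m

Δφ = 53.1975° − 53.1960° = +0.0015°; Δλ = -3.2769° − -3.2680° = -0.0089°.
1° of latitude = 3600 × 31.00 = 111600 m.
ΔN = Δφ × 111600 = 167.4 m; ΔE = Δλ × 111600 × cos(53.1960°) = -0.0089 × 111600 × 0.599079 = -595.0 m.
Distance = √(ΔE² + ΔN²) = √((-595.0)² + 167.4²) = 618.1 m.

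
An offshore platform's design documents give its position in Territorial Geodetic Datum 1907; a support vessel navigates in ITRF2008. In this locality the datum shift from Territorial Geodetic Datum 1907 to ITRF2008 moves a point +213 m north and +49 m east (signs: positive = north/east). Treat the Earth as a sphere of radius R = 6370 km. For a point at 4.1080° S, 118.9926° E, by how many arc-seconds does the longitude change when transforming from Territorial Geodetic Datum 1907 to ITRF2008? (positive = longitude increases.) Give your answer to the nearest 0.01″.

At latitude -4.1080°, cos φ = 0.997431.
One radian of longitude at latitude φ spans R cos φ, so Δλ = ΔE / (R cos φ) = 49.0 / (6370000 × 0.997431) = 7.7121e-06 rad = 1.591″.

Δλ = 1.59″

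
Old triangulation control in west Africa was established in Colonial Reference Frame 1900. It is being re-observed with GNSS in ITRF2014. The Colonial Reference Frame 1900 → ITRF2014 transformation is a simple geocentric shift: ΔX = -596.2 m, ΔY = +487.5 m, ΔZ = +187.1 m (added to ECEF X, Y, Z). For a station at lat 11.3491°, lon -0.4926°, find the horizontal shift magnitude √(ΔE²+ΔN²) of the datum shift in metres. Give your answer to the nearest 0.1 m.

568.9 m

At φ = 11.3491°, λ = -0.4926°: sin φ = 0.196786, cos φ = 0.980446, sin λ = -0.008597, cos λ = 0.999963.
ΔE = −sin λ·ΔX + cos λ·ΔY = −(-0.008597)·(-596.2) + (0.999963)·(487.5) = 482.36 m.
ΔN = −sin φ cos λ·ΔX − sin φ sin λ·ΔY + cos φ·ΔZ = −(0.196786)(0.999963)(-596.2) − (0.196786)(-0.008597)(487.5) + (0.980446)(187.1) = 301.59 m.
Horizontal magnitude = √(ΔE² + ΔN²) = √(482.36² + 301.59²) = 568.88 m.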